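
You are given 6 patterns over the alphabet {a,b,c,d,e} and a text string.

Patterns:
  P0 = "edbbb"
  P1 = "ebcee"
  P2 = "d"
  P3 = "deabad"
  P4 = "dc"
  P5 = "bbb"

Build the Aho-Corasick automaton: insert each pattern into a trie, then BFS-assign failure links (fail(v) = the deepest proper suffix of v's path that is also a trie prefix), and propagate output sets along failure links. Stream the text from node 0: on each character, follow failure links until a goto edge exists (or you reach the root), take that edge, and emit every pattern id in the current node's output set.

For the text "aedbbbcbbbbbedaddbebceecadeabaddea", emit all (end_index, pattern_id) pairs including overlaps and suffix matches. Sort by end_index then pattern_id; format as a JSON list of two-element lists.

Construct AC machine:
Trie (insert patterns):
  0='ε' goto b→17 d→10 e→1
  1='e' goto b→6 d→2
  2='ed' goto b→3
  3='edb' goto b→4
  4='edbb' goto b→5
  5='edbbb' goto ·  ←P0
  6='eb' goto c→7
  7='ebc' goto e→8
  8='ebce' goto e→9
  9='ebcee' goto ·  ←P1
  10='d' goto c→16 e→11  ←P2
  11='de' goto a→12
  12='dea' goto b→13
  13='deab' goto a→14
  14='deaba' goto d→15
  15='deabad' goto ·  ←P3
  16='dc' goto ·  ←P4
  17='b' goto b→18
  18='bb' goto b→19
  19='bbb' goto ·  ←P5

BFS fail/out derivation:
  fail(1) 'e': from fail(0)=0 chase 'e': 0 ⇒ 0;  out=∅∪out(0)=∅
  fail(10) 'd': from fail(0)=0 chase 'd': 0 ⇒ 0;  out={2}∪out(0)={2}
  fail(17) 'b': from fail(0)=0 chase 'b': 0 ⇒ 0;  out=∅∪out(0)=∅
  fail(2) 'ed': from fail(1)=0 chase 'd': 0 ⇒ 10;  out=∅∪out(10)={2}
  fail(6) 'eb': from fail(1)=0 chase 'b': 0 ⇒ 17;  out=∅∪out(17)=∅
  fail(11) 'de': from fail(10)=0 chase 'e': 0 ⇒ 1;  out=∅∪out(1)=∅
  fail(16) 'dc': from fail(10)=0 chase 'c': 0 ⇒ 0;  out={4}∪out(0)={4}
  fail(18) 'bb': from fail(17)=0 chase 'b': 0 ⇒ 17;  out=∅∪out(17)=∅
  fail(3) 'edb': from fail(2)=10 chase 'b': 10→0 ⇒ 17;  out=∅∪out(17)=∅
  fail(7) 'ebc': from fail(6)=17 chase 'c': 17→0 ⇒ 0;  out=∅∪out(0)=∅
  fail(12) 'dea': from fail(11)=1 chase 'a': 1→0 ⇒ 0;  out=∅∪out(0)=∅
  fail(19) 'bbb': from fail(18)=17 chase 'b': 17 ⇒ 18;  out={5}∪out(18)={5}
  fail(4) 'edbb': from fail(3)=17 chase 'b': 17 ⇒ 18;  out=∅∪out(18)=∅
  fail(8) 'ebce': from fail(7)=0 chase 'e': 0 ⇒ 1;  out=∅∪out(1)=∅
  fail(13) 'deab': from fail(12)=0 chase 'b': 0 ⇒ 17;  out=∅∪out(17)=∅
  fail(5) 'edbbb': from fail(4)=18 chase 'b': 18 ⇒ 19;  out={0}∪out(19)={0,5}
  fail(9) 'ebcee': from fail(8)=1 chase 'e': 1→0 ⇒ 1;  out={1}∪out(1)={1}
  fail(14) 'deaba': from fail(13)=17 chase 'a': 17→0 ⇒ 0;  out=∅∪out(0)=∅
  fail(15) 'deabad': from fail(14)=0 chase 'd': 0 ⇒ 10;  out={3}∪out(10)={2,3}

Scan:
i=0 'a': node 0→0
i=1 'e': node 0→1
i=2 'd': node 1→2  emit P2@[2:2]
i=3 'b': node 2→3
i=4 'b': node 3→4
i=5 'b': node 4→5  emit P0@[1:5],P5@[3:5]
i=6 'c': node 5→0 (via fail)
i=7 'b': node 0→17
i=8 'b': node 17→18
i=9 'b': node 18→19  emit P5@[7:9]
i=10 'b': node 19→19 (via fail)  emit P5@[8:10]
i=11 'b': node 19→19 (via fail)  emit P5@[9:11]
i=12 'e': node 19→1 (via fail)
i=13 'd': node 1→2  emit P2@[13:13]
i=14 'a': node 2→0 (via fail)
i=15 'd': node 0→10  emit P2@[15:15]
i=16 'd': node 10→10 (via fail)  emit P2@[16:16]
i=17 'b': node 10→17 (via fail)
i=18 'e': node 17→1 (via fail)
i=19 'b': node 1→6
i=20 'c': node 6→7
i=21 'e': node 7→8
i=22 'e': node 8→9  emit P1@[18:22]
i=23 'c': node 9→0 (via fail)
i=24 'a': node 0→0
i=25 'd': node 0→10  emit P2@[25:25]
i=26 'e': node 10→11
i=27 'a': node 11→12
i=28 'b': node 12→13
i=29 'a': node 13→14
i=30 'd': node 14→15  emit P2@[30:30],P3@[25:30]
i=31 'd': node 15→10 (via fail)  emit P2@[31:31]
i=32 'e': node 10→11
i=33 'a': node 11→12

Result: [[2,2],[5,0],[5,5],[9,5],[10,5],[11,5],[13,2],[15,2],[16,2],[22,1],[25,2],[30,2],[30,3],[31,2]]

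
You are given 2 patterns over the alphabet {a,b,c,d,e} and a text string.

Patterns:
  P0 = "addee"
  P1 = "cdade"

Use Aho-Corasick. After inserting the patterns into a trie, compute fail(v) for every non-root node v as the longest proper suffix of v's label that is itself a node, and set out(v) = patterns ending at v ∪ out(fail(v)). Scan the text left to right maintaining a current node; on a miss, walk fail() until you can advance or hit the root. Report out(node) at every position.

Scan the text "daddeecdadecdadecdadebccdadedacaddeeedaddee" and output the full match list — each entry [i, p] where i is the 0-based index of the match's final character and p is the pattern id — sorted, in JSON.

Build:
Trie (insert patterns):
  n0 'ε': a→1 c→6
  n1 'a': d→2
  n2 'ad': d→3
  n3 'add': e→4
  n4 'adde': e→5
  n5 'addee': ·  ←P0
  n6 'c': d→7
  n7 'cd': a→8
  n8 'cda': d→9
  n9 'cdad': e→10
  n10 'cdade': ·  ←P1

Failure links (BFS by depth):
  fail(1) 'a': from fail(0)=0 chase 'a': 0 ⇒ 0;  out=∅∪out(0)=∅
  fail(6) 'c': from fail(0)=0 chase 'c': 0 ⇒ 0;  out=∅∪out(0)=∅
  fail(2) 'ad': from fail(1)=0 chase 'd': 0 ⇒ 0;  out=∅∪out(0)=∅
  fail(7) 'cd': from fail(6)=0 chase 'd': 0 ⇒ 0;  out=∅∪out(0)=∅
  fail(3) 'add': from fail(2)=0 chase 'd': 0 ⇒ 0;  out=∅∪out(0)=∅
  fail(8) 'cda': from fail(7)=0 chase 'a': 0 ⇒ 1;  out=∅∪out(1)=∅
  fail(4) 'adde': from fail(3)=0 chase 'e': 0 ⇒ 0;  out=∅∪out(0)=∅
  fail(9) 'cdad': from fail(8)=1 chase 'd': 1 ⇒ 2;  out=∅∪out(2)=∅
  fail(5) 'addee': from fail(4)=0 chase 'e': 0 ⇒ 0;  out={0}∪out(0)={0}
  fail(10) 'cdade': from fail(9)=2 chase 'e': 2→0 ⇒ 0;  out={1}∪out(0)={1}

Run:
i=0 'd': node 0→0
i=1 'a': node 0→1
i=2 'd': node 1→2
i=3 'd': node 2→3
i=4 'e': node 3→4
i=5 'e': node 4→5  emit P0@[1:5]
i=6 'c': node 5→6 ·f
i=7 'd': node 6→7
i=8 'a': node 7→8
i=9 'd': node 8→9
i=10 'e': node 9→10  emit P1@[6:10]
i=11 'c': node 10→6 ·f
i=12 'd': node 6→7
i=13 'a': node 7→8
i=14 'd': node 8→9
i=15 'e': node 9→10  emit P1@[11:15]
i=16 'c': node 10→6 ·f
i=17 'd': node 6→7
i=18 'a': node 7→8
i=19 'd': node 8→9
i=20 'e': node 9→10  emit P1@[16:20]
i=21 'b': node 10→0 ·f
i=22 'c': node 0→6
i=23 'c': node 6→6 ·f
i=24 'd': node 6→7
i=25 'a': node 7→8
i=26 'd': node 8→9
i=27 'e': node 9→10  emit P1@[23:27]
i=28 'd': node 10→0 ·f
i=29 'a': node 0→1
i=30 'c': node 1→6 ·f
i=31 'a': node 6→1 ·f
i=32 'd': node 1→2
i=33 'd': node 2→3
i=34 'e': node 3→4
i=35 'e': node 4→5  emit P0@[31:35]
i=36 'e': node 5→0 ·f
i=37 'd': node 0→0
i=38 'a': node 0→1
i=39 'd': node 1→2
i=40 'd': node 2→3
i=41 'e': node 3→4
i=42 'e': node 4→5  emit P0@[38:42]

Result: [[5,0],[10,1],[15,1],[20,1],[27,1],[35,0],[42,0]]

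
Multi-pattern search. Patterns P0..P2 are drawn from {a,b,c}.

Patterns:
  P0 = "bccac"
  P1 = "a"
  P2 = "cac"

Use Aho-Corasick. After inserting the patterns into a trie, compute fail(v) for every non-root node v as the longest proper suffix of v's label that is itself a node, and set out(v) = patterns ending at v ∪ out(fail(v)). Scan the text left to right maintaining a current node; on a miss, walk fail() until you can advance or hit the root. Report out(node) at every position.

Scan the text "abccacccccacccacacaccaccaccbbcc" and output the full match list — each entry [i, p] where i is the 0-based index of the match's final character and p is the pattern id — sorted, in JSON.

Build automaton:
Trie nodes:
  n0 'ε': a→6 b→1 c→7
  n1 'b': c→2
  n2 'bc': c→3
  n3 'bcc': a→4
  n4 'bcca': c→5
  n5 'bccac': ·  [P0 ends]
  n6 'a': ·  [P1 ends]
  n7 'c': a→8
  n8 'ca': c→9
  n9 'cac': ·  [P2 ends]

Failure links (BFS by depth):
  n1('b'): parent n0 fail=0; on 'b' 0 → fail=0;  out ∅∪∅=∅
  n6('a'): parent n0 fail=0; on 'a' 0 → fail=0;  out {1}∪∅={1}
  n7('c'): parent n0 fail=0; on 'c' 0 → fail=0;  out ∅∪∅=∅
  n2('bc'): parent n1 fail=0; on 'c' 0 → fail=7;  out ∅∪∅=∅
  n8('ca'): parent n7 fail=0; on 'a' 0 → fail=6;  out ∅∪{1}={1}
  n3('bcc'): parent n2 fail=7; on 'c' 7→0 → fail=7;  out ∅∪∅=∅
  n9('cac'): parent n8 fail=6; on 'c' 6→0 → fail=7;  out {2}∪∅={2}
  n4('bcca'): parent n3 fail=7; on 'a' 7 → fail=8;  out ∅∪{1}={1}
  n5('bccac'): parent n4 fail=8; on 'c' 8 → fail=9;  out {0}∪{2}={0,2}

Run:
i=0 'a': node 0→6  ** P1@[0:0]
i=1 'b': node 6→1 (fail-walked)
i=2 'c': node 1→2
i=3 'c': node 2→3
i=4 'a': node 3→4  ** P1@[4:4]
i=5 'c': node 4→5  ** P0@[1:5],P2@[3:5]
i=6 'c': node 5→7 (fail-walked)
i=7 'c': node 7→7 (fail-walked)
i=8 'c': node 7→7 (fail-walked)
i=9 'c': node 7→7 (fail-walked)
i=10 'a': node 7→8  ** P1@[10:10]
i=11 'c': node 8→9  ** P2@[9:11]
i=12 'c': node 9→7 (fail-walked)
i=13 'c': node 7→7 (fail-walked)
i=14 'a': node 7→8  ** P1@[14:14]
i=15 'c': node 8→9  ** P2@[13:15]
i=16 'a': node 9→8 (fail-walked)  ** P1@[16:16]
i=17 'c': node 8→9  ** P2@[15:17]
i=18 'a': node 9→8 (fail-walked)  ** P1@[18:18]
i=19 'c': node 8→9  ** P2@[17:19]
i=20 'c': node 9→7 (fail-walked)
i=21 'a': node 7→8  ** P1@[21:21]
i=22 'c': node 8→9  ** P2@[20:22]
i=23 'c': node 9→7 (fail-walked)
i=24 'a': node 7→8  ** P1@[24:24]
i=25 'c': node 8→9  ** P2@[23:25]
i=26 'c': node 9→7 (fail-walked)
i=27 'b': node 7→1 (fail-walked)
i=28 'b': node 1→1 (fail-walked)
i=29 'c': node 1→2
i=30 'c': node 2→3

Result: [[0,1],[4,1],[5,0],[5,2],[10,1],[11,2],[14,1],[15,2],[16,1],[17,2],[18,1],[19,2],[21,1],[22,2],[24,1],[25,2]]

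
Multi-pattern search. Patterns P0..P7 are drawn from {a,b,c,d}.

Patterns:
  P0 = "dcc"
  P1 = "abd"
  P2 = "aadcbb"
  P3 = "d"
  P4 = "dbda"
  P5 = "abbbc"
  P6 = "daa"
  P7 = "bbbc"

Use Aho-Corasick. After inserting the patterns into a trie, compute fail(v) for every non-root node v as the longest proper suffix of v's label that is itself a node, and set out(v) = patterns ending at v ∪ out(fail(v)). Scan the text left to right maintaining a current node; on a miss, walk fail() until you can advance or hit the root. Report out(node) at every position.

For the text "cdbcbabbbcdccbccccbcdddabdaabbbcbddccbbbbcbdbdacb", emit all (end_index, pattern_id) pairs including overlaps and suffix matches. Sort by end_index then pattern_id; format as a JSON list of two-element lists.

Construct AC machine:
Trie nodes:
  0='ε' goto a→4 b→20 d→1
  1='d' goto a→18 b→12 c→2  [P3 ends]
  2='dc' goto c→3
  3='dcc' goto ·  [P0 ends]
  4='a' goto a→7 b→5
  5='ab' goto b→15 d→6
  6='abd' goto ·  [P1 ends]
  7='aa' goto d→8
  8='aad' goto c→9
  9='aadc' goto b→10
  10='aadcb' goto b→11
  11='aadcbb' goto ·  [P2 ends]
  12='db' goto d→13
  13='dbd' goto a→14
  14='dbda' goto ·  [P4 ends]
  15='abb' goto b→16
  16='abbb' goto c→17
  17='abbbc' goto ·  [P5 ends]
  18='da' goto a→19
  19='daa' goto ·  [P6 ends]
  20='b' goto b→21
  21='bb' goto b→22
  22='bbb' goto c→23
  23='bbbc' goto ·  [P7 ends]

BFS fail/out derivation:
  n1('d'): parent n0 fail=0; on 'd' 0 → fail=0;  out {3}∪∅={3}
  n4('a'): parent n0 fail=0; on 'a' 0 → fail=0;  out ∅∪∅=∅
  n20('b'): parent n0 fail=0; on 'b' 0 → fail=0;  out ∅∪∅=∅
  n2('dc'): parent n1 fail=0; on 'c' 0 → fail=0;  out ∅∪∅=∅
  n5('ab'): parent n4 fail=0; on 'b' 0 → fail=20;  out ∅∪∅=∅
  n7('aa'): parent n4 fail=0; on 'a' 0 → fail=4;  out ∅∪∅=∅
  n12('db'): parent n1 fail=0; on 'b' 0 → fail=20;  out ∅∪∅=∅
  n18('da'): parent n1 fail=0; on 'a' 0 → fail=4;  out ∅∪∅=∅
  n21('bb'): parent n20 fail=0; on 'b' 0 → fail=20;  out ∅∪∅=∅
  n3('dcc'): parent n2 fail=0; on 'c' 0 → fail=0;  out {0}∪∅={0}
  n6('abd'): parent n5 fail=20; on 'd' 20→0 → fail=1;  out {1}∪{3}={1,3}
  n8('aad'): parent n7 fail=4; on 'd' 4→0 → fail=1;  out ∅∪{3}={3}
  n13('dbd'): parent n12 fail=20; on 'd' 20→0 → fail=1;  out ∅∪{3}={3}
  n15('abb'): parent n5 fail=20; on 'b' 20 → fail=21;  out ∅∪∅=∅
  n19('daa'): parent n18 fail=4; on 'a' 4 → fail=7;  out {6}∪∅={6}
  n22('bbb'): parent n21 fail=20; on 'b' 20 → fail=21;  out ∅∪∅=∅
  n9('aadc'): parent n8 fail=1; on 'c' 1 → fail=2;  out ∅∪∅=∅
  n14('dbda'): parent n13 fail=1; on 'a' 1 → fail=18;  out {4}∪∅={4}
  n16('abbb'): parent n15 fail=21; on 'b' 21 → fail=22;  out ∅∪∅=∅
  n23('bbbc'): parent n22 fail=21; on 'c' 21→20→0 → fail=0;  out {7}∪∅={7}
  n10('aadcb'): parent n9 fail=2; on 'b' 2→0 → fail=20;  out ∅∪∅=∅
  n17('abbbc'): parent n16 fail=22; on 'c' 22 → fail=23;  out {5}∪{7}={5,7}
  n11('aadcbb'): parent n10 fail=20; on 'b' 20 → fail=21;  out {2}∪∅={2}

Text stream:
pos 0 'c': at 0
pos 1 'd': at 1  → match P3@[1:1]
pos 2 'b': at 12
pos 3 'c': at 0 ·f
pos 4 'b': at 20
pos 5 'a': at 4 ·f
pos 6 'b': at 5
pos 7 'b': at 15
pos 8 'b': at 16
pos 9 'c': at 17  → match P5@[5:9],P7@[6:9]
pos 10 'd': at 1 ·f  → match P3@[10:10]
pos 11 'c': at 2
pos 12 'c': at 3  → match P0@[10:12]
pos 13 'b': at 20 ·f
pos 14 'c': at 0 ·f
pos 15 'c': at 0
pos 16 'c': at 0
pos 17 'c': at 0
pos 18 'b': at 20
pos 19 'c': at 0 ·f
pos 20 'd': at 1  → match P3@[20:20]
pos 21 'd': at 1 ·f  → match P3@[21:21]
pos 22 'd': at 1 ·f  → match P3@[22:22]
pos 23 'a': at 18
pos 24 'b': at 5 ·f
pos 25 'd': at 6  → match P1@[23:25],P3@[25:25]
pos 26 'a': at 18 ·f
pos 27 'a': at 19  → match P6@[25:27]
pos 28 'b': at 5 ·f
pos 29 'b': at 15
pos 30 'b': at 16
pos 31 'c': at 17  → match P5@[27:31],P7@[28:31]
pos 32 'b': at 20 ·f
pos 33 'd': at 1 ·f  → match P3@[33:33]
pos 34 'd': at 1 ·f  → match P3@[34:34]
pos 35 'c': at 2
pos 36 'c': at 3  → match P0@[34:36]
pos 37 'b': at 20 ·f
pos 38 'b': at 21
pos 39 'b': at 22
pos 40 'b': at 22 ·f
pos 41 'c': at 23  → match P7@[38:41]
pos 42 'b': at 20 ·f
pos 43 'd': at 1 ·f  → match P3@[43:43]
pos 44 'b': at 12
pos 45 'd': at 13  → match P3@[45:45]
pos 46 'a': at 14  → match P4@[43:46]
pos 47 'c': at 0 ·f
pos 48 'b': at 20

Matches: [[1,3],[9,5],[9,7],[10,3],[12,0],[20,3],[21,3],[22,3],[25,1],[25,3],[27,6],[31,5],[31,7],[33,3],[34,3],[36,0],[41,7],[43,3],[45,3],[46,4]]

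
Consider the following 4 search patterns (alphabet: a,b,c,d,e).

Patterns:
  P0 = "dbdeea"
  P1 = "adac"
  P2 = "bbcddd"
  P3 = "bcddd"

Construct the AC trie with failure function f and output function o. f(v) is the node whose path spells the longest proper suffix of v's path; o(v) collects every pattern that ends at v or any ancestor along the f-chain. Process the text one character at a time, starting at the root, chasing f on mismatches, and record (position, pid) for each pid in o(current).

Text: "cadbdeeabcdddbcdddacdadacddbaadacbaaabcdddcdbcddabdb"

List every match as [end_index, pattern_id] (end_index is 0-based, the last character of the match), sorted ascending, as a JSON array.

Build automaton:
Trie (insert patterns):
  n0 'ε': a→7 b→11 d→1
  n1 'd': b→2
  n2 'db': d→3
  n3 'dbd': e→4
  n4 'dbde': e→5
  n5 'dbdee': a→6
  n6 'dbdeea': ·  ←P0
  n7 'a': d→8
  n8 'ad': a→9
  n9 'ada': c→10
  n10 'adac': ·  ←P1
  n11 'b': b→12 c→17
  n12 'bb': c→13
  n13 'bbc': d→14
  n14 'bbcd': d→15
  n15 'bbcdd': d→16
  n16 'bbcddd': ·  ←P2
  n17 'bc': d→18
  n18 'bcd': d→19
  n19 'bcdd': d→20
  n20 'bcddd': ·  ←P3

BFS fail/out derivation:
  fail(1) 'd': from fail(0)=0 chase 'd': 0 ⇒ 0;  out=∅∪out(0)=∅
  fail(7) 'a': from fail(0)=0 chase 'a': 0 ⇒ 0;  out=∅∪out(0)=∅
  fail(11) 'b': from fail(0)=0 chase 'b': 0 ⇒ 0;  out=∅∪out(0)=∅
  fail(2) 'db': from fail(1)=0 chase 'b': 0 ⇒ 11;  out=∅∪out(11)=∅
  fail(8) 'ad': from fail(7)=0 chase 'd': 0 ⇒ 1;  out=∅∪out(1)=∅
  fail(12) 'bb': from fail(11)=0 chase 'b': 0 ⇒ 11;  out=∅∪out(11)=∅
  fail(17) 'bc': from fail(11)=0 chase 'c': 0 ⇒ 0;  out=∅∪out(0)=∅
  fail(3) 'dbd': from fail(2)=11 chase 'd': 11→0 ⇒ 1;  out=∅∪out(1)=∅
  fail(9) 'ada': from fail(8)=1 chase 'a': 1→0 ⇒ 7;  out=∅∪out(7)=∅
  fail(13) 'bbc': from fail(12)=11 chase 'c': 11 ⇒ 17;  out=∅∪out(17)=∅
  fail(18) 'bcd': from fail(17)=0 chase 'd': 0 ⇒ 1;  out=∅∪out(1)=∅
  fail(4) 'dbde': from fail(3)=1 chase 'e': 1→0 ⇒ 0;  out=∅∪out(0)=∅
  fail(10) 'adac': from fail(9)=7 chase 'c': 7→0 ⇒ 0;  out={1}∪out(0)={1}
  fail(14) 'bbcd': from fail(13)=17 chase 'd': 17 ⇒ 18;  out=∅∪out(18)=∅
  fail(19) 'bcdd': from fail(18)=1 chase 'd': 1→0 ⇒ 1;  out=∅∪out(1)=∅
  fail(5) 'dbdee': from fail(4)=0 chase 'e': 0 ⇒ 0;  out=∅∪out(0)=∅
  fail(15) 'bbcdd': from fail(14)=18 chase 'd': 18 ⇒ 19;  out=∅∪out(19)=∅
  fail(20) 'bcddd': from fail(19)=1 chase 'd': 1→0 ⇒ 1;  out={3}∪out(1)={3}
  fail(6) 'dbdeea': from fail(5)=0 chase 'a': 0 ⇒ 7;  out={0}∪out(7)={0}
  fail(16) 'bbcddd': from fail(15)=19 chase 'd': 19 ⇒ 20;  out={2}∪out(20)={2,3}

Text stream:
i=0 'c': node 0→0
i=1 'a': node 0→7
i=2 'd': node 7→8
i=3 'b': node 8→2 (via fail)
i=4 'd': node 2→3
i=5 'e': node 3→4
i=6 'e': node 4→5
i=7 'a': node 5→6  → match P0@[2:7]
i=8 'b': node 6→11 (via fail)
i=9 'c': node 11→17
i=10 'd': node 17→18
i=11 'd': node 18→19
i=12 'd': node 19→20  → match P3@[8:12]
i=13 'b': node 20→2 (via fail)
i=14 'c': node 2→17 (via fail)
i=15 'd': node 17→18
i=16 'd': node 18→19
i=17 'd': node 19→20  → match P3@[13:17]
i=18 'a': node 20→7 (via fail)
i=19 'c': node 7→0 (via fail)
i=20 'd': node 0→1
i=21 'a': node 1→7 (via fail)
i=22 'd': node 7→8
i=23 'a': node 8→9
i=24 'c': node 9→10  → match P1@[21:24]
i=25 'd': node 10→1 (via fail)
i=26 'd': node 1→1 (via fail)
i=27 'b': node 1→2
i=28 'a': node 2→7 (via fail)
i=29 'a': node 7→7 (via fail)
i=30 'd': node 7→8
i=31 'a': node 8→9
i=32 'c': node 9→10  → match P1@[29:32]
i=33 'b': node 10→11 (via fail)
i=34 'a': node 11→7 (via fail)
i=35 'a': node 7→7 (via fail)
i=36 'a': node 7→7 (via fail)
i=37 'b': node 7→11 (via fail)
i=38 'c': node 11→17
i=39 'd': node 17→18
i=40 'd': node 18→19
i=41 'd': node 19→20  → match P3@[37:41]
i=42 'c': node 20→0 (via fail)
i=43 'd': node 0→1
i=44 'b': node 1→2
i=45 'c': node 2→17 (via fail)
i=46 'd': node 17→18
i=47 'd': node 18→19
i=48 'a': node 19→7 (via fail)
i=49 'b': node 7→11 (via fail)
i=50 'd': node 11→1 (via fail)
i=51 'b': node 1→2

Result: [[7,0],[12,3],[17,3],[24,1],[32,1],[41,3]]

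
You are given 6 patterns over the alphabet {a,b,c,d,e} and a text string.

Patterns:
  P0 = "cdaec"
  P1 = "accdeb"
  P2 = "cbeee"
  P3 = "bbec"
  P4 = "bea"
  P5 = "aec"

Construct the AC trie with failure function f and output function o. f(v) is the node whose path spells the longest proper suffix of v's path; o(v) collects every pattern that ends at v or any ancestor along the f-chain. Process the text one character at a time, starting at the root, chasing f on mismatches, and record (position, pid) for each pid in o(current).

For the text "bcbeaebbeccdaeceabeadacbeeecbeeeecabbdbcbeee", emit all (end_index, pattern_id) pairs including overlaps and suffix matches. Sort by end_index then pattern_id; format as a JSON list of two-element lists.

Build:
Trie (insert patterns):
  n0 'ε': a→6 b→16 c→1
  n1 'c': b→12 d→2
  n2 'cd': a→3
  n3 'cda': e→4
  n4 'cdae': c→5
  n5 'cdaec': ·  [P0 ends]
  n6 'a': c→7 e→22
  n7 'ac': c→8
  n8 'acc': d→9
  n9 'accd': e→10
  n10 'accde': b→11
  n11 'accdeb': ·  [P1 ends]
  n12 'cb': e→13
  n13 'cbe': e→14
  n14 'cbee': e→15
  n15 'cbeee': ·  [P2 ends]
  n16 'b': b→17 e→20
  n17 'bb': e→18
  n18 'bbe': c→19
  n19 'bbec': ·  [P3 ends]
  n20 'be': a→21
  n21 'bea': ·  [P4 ends]
  n22 'ae': c→23
  n23 'aec': ·  [P5 ends]

Failure links (BFS by depth):
  n1('c'): parent n0 fail=0; on 'c' 0 → fail=0;  out ∅∪∅=∅
  n6('a'): parent n0 fail=0; on 'a' 0 → fail=0;  out ∅∪∅=∅
  n16('b'): parent n0 fail=0; on 'b' 0 → fail=0;  out ∅∪∅=∅
  n2('cd'): parent n1 fail=0; on 'd' 0 → fail=0;  out ∅∪∅=∅
  n7('ac'): parent n6 fail=0; on 'c' 0 → fail=1;  out ∅∪∅=∅
  n12('cb'): parent n1 fail=0; on 'b' 0 → fail=16;  out ∅∪∅=∅
  n17('bb'): parent n16 fail=0; on 'b' 0 → fail=16;  out ∅∪∅=∅
  n20('be'): parent n16 fail=0; on 'e' 0 → fail=0;  out ∅∪∅=∅
  n22('ae'): parent n6 fail=0; on 'e' 0 → fail=0;  out ∅∪∅=∅
  n3('cda'): parent n2 fail=0; on 'a' 0 → fail=6;  out ∅∪∅=∅
  n8('acc'): parent n7 fail=1; on 'c' 1→0 → fail=1;  out ∅∪∅=∅
  n13('cbe'): parent n12 fail=16; on 'e' 16 → fail=20;  out ∅∪∅=∅
  n18('bbe'): parent n17 fail=16; on 'e' 16 → fail=20;  out ∅∪∅=∅
  n21('bea'): parent n20 fail=0; on 'a' 0 → fail=6;  out {4}∪∅={4}
  n23('aec'): parent n22 fail=0; on 'c' 0 → fail=1;  out {5}∪∅={5}
  n4('cdae'): parent n3 fail=6; on 'e' 6 → fail=22;  out ∅∪∅=∅
  n9('accd'): parent n8 fail=1; on 'd' 1 → fail=2;  out ∅∪∅=∅
  n14('cbee'): parent n13 fail=20; on 'e' 20→0 → fail=0;  out ∅∪∅=∅
  n19('bbec'): parent n18 fail=20; on 'c' 20→0 → fail=1;  out {3}∪∅={3}
  n5('cdaec'): parent n4 fail=22; on 'c' 22 → fail=23;  out {0}∪{5}={0,5}
  n10('accde'): parent n9 fail=2; on 'e' 2→0 → fail=0;  out ∅∪∅=∅
  n15('cbeee'): parent n14 fail=0; on 'e' 0 → fail=0;  out {2}∪∅={2}
  n11('accdeb'): parent n10 fail=0; on 'b' 0 → fail=16;  out {1}∪∅={1}

Scan:
i=0 'b': node 0→16
i=1 'c': node 16→1 (via fail)
i=2 'b': node 1→12
i=3 'e': node 12→13
i=4 'a': node 13→21 (via fail)  → match P4@[2:4]
i=5 'e': node 21→22 (via fail)
i=6 'b': node 22→16 (via fail)
i=7 'b': node 16→17
i=8 'e': node 17→18
i=9 'c': node 18→19  → match P3@[6:9]
i=10 'c': node 19→1 (via fail)
i=11 'd': node 1→2
i=12 'a': node 2→3
i=13 'e': node 3→4
i=14 'c': node 4→5  → match P0@[10:14],P5@[12:14]
i=15 'e': node 5→0 (via fail)
i=16 'a': node 0→6
i=17 'b': node 6→16 (via fail)
i=18 'e': node 16→20
i=19 'a': node 20→21  → match P4@[17:19]
i=20 'd': node 21→0 (via fail)
i=21 'a': node 0→6
i=22 'c': node 6→7
i=23 'b': node 7→12 (via fail)
i=24 'e': node 12→13
i=25 'e': node 13→14
i=26 'e': node 14→15  → match P2@[22:26]
i=27 'c': node 15→1 (via fail)
i=28 'b': node 1→12
i=29 'e': node 12→13
i=30 'e': node 13→14
i=31 'e': node 14→15  → match P2@[27:31]
i=32 'e': node 15→0 (via fail)
i=33 'c': node 0→1
i=34 'a': node 1→6 (via fail)
i=35 'b': node 6→16 (via fail)
i=36 'b': node 16→17
i=37 'd': node 17→0 (via fail)
i=38 'b': node 0→16
i=39 'c': node 16→1 (via fail)
i=40 'b': node 1→12
i=41 'e': node 12→13
i=42 'e': node 13→14
i=43 'e': node 14→15  → match P2@[39:43]

Matches: [[4,4],[9,3],[14,0],[14,5],[19,4],[26,2],[31,2],[43,2]]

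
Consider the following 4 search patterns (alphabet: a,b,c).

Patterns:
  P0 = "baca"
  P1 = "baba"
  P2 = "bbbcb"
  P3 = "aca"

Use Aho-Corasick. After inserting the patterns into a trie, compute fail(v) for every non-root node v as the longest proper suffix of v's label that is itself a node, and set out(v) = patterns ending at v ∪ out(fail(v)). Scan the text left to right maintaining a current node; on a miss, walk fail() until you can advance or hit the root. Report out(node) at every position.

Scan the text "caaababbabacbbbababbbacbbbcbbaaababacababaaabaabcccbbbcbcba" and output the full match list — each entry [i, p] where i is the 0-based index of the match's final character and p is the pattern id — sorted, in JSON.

Build:
Trie (insert patterns):
  0='ε' goto a→11 b→1
  1='b' goto a→2 b→7
  2='ba' goto b→5 c→3
  3='bac' goto a→4
  4='baca' goto ·  ←P0
  5='bab' goto a→6
  6='baba' goto ·  ←P1
  7='bb' goto b→8
  8='bbb' goto c→9
  9='bbbc' goto b→10
  10='bbbcb' goto ·  ←P2
  11='a' goto c→12
  12='ac' goto a→13
  13='aca' goto ·  ←P3

BFS fail/out derivation:
  n1('b'): parent n0 fail=0; on 'b' 0 → fail=0;  out ∅∪∅=∅
  n11('a'): parent n0 fail=0; on 'a' 0 → fail=0;  out ∅∪∅=∅
  n2('ba'): parent n1 fail=0; on 'a' 0 → fail=11;  out ∅∪∅=∅
  n7('bb'): parent n1 fail=0; on 'b' 0 → fail=1;  out ∅∪∅=∅
  n12('ac'): parent n11 fail=0; on 'c' 0 → fail=0;  out ∅∪∅=∅
  n3('bac'): parent n2 fail=11; on 'c' 11 → fail=12;  out ∅∪∅=∅
  n5('bab'): parent n2 fail=11; on 'b' 11→0 → fail=1;  out ∅∪∅=∅
  n8('bbb'): parent n7 fail=1; on 'b' 1 → fail=7;  out ∅∪∅=∅
  n13('aca'): parent n12 fail=0; on 'a' 0 → fail=11;  out {3}∪∅={3}
  n4('baca'): parent n3 fail=12; on 'a' 12 → fail=13;  out {0}∪{3}={0,3}
  n6('baba'): parent n5 fail=1; on 'a' 1 → fail=2;  out {1}∪∅={1}
  n9('bbbc'): parent n8 fail=7; on 'c' 7→1→0 → fail=0;  out ∅∪∅=∅
  n10('bbbcb'): parent n9 fail=0; on 'b' 0 → fail=1;  out {2}∪∅={2}

Scan:
[0] read 'c'  n0⇒n0
[1] read 'a'  n0⇒n11
[2] read 'a'  n11⇒n11 (via fail)
[3] read 'a'  n11⇒n11 (via fail)
[4] read 'b'  n11⇒n1 (via fail)
[5] read 'a'  n1⇒n2
[6] read 'b'  n2⇒n5
[7] read 'b'  n5⇒n7 (via fail)
[8] read 'a'  n7⇒n2 (via fail)
[9] read 'b'  n2⇒n5
[10] read 'a'  n5⇒n6  ** P1@[7:10]
[11] read 'c'  n6⇒n3 (via fail)
[12] read 'b'  n3⇒n1 (via fail)
[13] read 'b'  n1⇒n7
[14] read 'b'  n7⇒n8
[15] read 'a'  n8⇒n2 (via fail)
[16] read 'b'  n2⇒n5
[17] read 'a'  n5⇒n6  ** P1@[14:17]
[18] read 'b'  n6⇒n5 (via fail)
[19] read 'b'  n5⇒n7 (via fail)
[20] read 'b'  n7⇒n8
[21] read 'a'  n8⇒n2 (via fail)
[22] read 'c'  n2⇒n3
[23] read 'b'  n3⇒n1 (via fail)
[24] read 'b'  n1⇒n7
[25] read 'b'  n7⇒n8
[26] read 'c'  n8⇒n9
[27] read 'b'  n9⇒n10  ** P2@[23:27]
[28] read 'b'  n10⇒n7 (via fail)
[29] read 'a'  n7⇒n2 (via fail)
[30] read 'a'  n2⇒n11 (via fail)
[31] read 'a'  n11⇒n11 (via fail)
[32] read 'b'  n11⇒n1 (via fail)
[33] read 'a'  n1⇒n2
[34] read 'b'  n2⇒n5
[35] read 'a'  n5⇒n6  ** P1@[32:35]
[36] read 'c'  n6⇒n3 (via fail)
[37] read 'a'  n3⇒n4  ** P0@[34:37],P3@[35:37]
[38] read 'b'  n4⇒n1 (via fail)
[39] read 'a'  n1⇒n2
[40] read 'b'  n2⇒n5
[41] read 'a'  n5⇒n6  ** P1@[38:41]
[42] read 'a'  n6⇒n11 (via fail)
[43] read 'a'  n11⇒n11 (via fail)
[44] read 'b'  n11⇒n1 (via fail)
[45] read 'a'  n1⇒n2
[46] read 'a'  n2⇒n11 (via fail)
[47] read 'b'  n11⇒n1 (via fail)
[48] read 'c'  n1⇒n0 (via fail)
[49] read 'c'  n0⇒n0
[50] read 'c'  n0⇒n0
[51] read 'b'  n0⇒n1
[52] read 'b'  n1⇒n7
[53] read 'b'  n7⇒n8
[54] read 'c'  n8⇒n9
[55] read 'b'  n9⇒n10  ** P2@[51:55]
[56] read 'c'  n10⇒n0 (via fail)
[57] read 'b'  n0⇒n1
[58] read 'a'  n1⇒n2

Matches: [[10,1],[17,1],[27,2],[35,1],[37,0],[37,3],[41,1],[55,2]]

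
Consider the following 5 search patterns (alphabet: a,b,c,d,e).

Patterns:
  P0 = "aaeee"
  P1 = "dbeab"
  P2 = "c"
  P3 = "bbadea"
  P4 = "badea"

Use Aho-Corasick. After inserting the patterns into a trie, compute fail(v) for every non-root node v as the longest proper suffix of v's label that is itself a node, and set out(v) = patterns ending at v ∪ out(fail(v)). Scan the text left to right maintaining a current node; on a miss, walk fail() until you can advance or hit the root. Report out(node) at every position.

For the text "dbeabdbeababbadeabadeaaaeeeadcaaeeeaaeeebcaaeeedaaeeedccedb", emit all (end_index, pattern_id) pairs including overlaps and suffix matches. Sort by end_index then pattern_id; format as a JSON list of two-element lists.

Build:
Trie nodes:
  n0 'ε': a→1 b→12 c→11 d→6
  n1 'a': a→2
  n2 'aa': e→3
  n3 'aae': e→4
  n4 'aaee': e→5
  n5 'aaeee': ·  [P0 ends]
  n6 'd': b→7
  n7 'db': e→8
  n8 'dbe': a→9
  n9 'dbea': b→10
  n10 'dbeab': ·  [P1 ends]
  n11 'c': ·  [P2 ends]
  n12 'b': a→18 b→13
  n13 'bb': a→14
  n14 'bba': d→15
  n15 'bbad': e→16
  n16 'bbade': a→17
  n17 'bbadea': ·  [P3 ends]
  n18 'ba': d→19
  n19 'bad': e→20
  n20 'bade': a→21
  n21 'badea': ·  [P4 ends]

Failure links (BFS by depth):
  n1('a'): parent n0 fail=0; on 'a' 0 → fail=0;  out ∅∪∅=∅
  n6('d'): parent n0 fail=0; on 'd' 0 → fail=0;  out ∅∪∅=∅
  n11('c'): parent n0 fail=0; on 'c' 0 → fail=0;  out {2}∪∅={2}
  n12('b'): parent n0 fail=0; on 'b' 0 → fail=0;  out ∅∪∅=∅
  n2('aa'): parent n1 fail=0; on 'a' 0 → fail=1;  out ∅∪∅=∅
  n7('db'): parent n6 fail=0; on 'b' 0 → fail=12;  out ∅∪∅=∅
  n13('bb'): parent n12 fail=0; on 'b' 0 → fail=12;  out ∅∪∅=∅
  n18('ba'): parent n12 fail=0; on 'a' 0 → fail=1;  out ∅∪∅=∅
  n3('aae'): parent n2 fail=1; on 'e' 1→0 → fail=0;  out ∅∪∅=∅
  n8('dbe'): parent n7 fail=12; on 'e' 12→0 → fail=0;  out ∅∪∅=∅
  n14('bba'): parent n13 fail=12; on 'a' 12 → fail=18;  out ∅∪∅=∅
  n19('bad'): parent n18 fail=1; on 'd' 1→0 → fail=6;  out ∅∪∅=∅
  n4('aaee'): parent n3 fail=0; on 'e' 0 → fail=0;  out ∅∪∅=∅
  n9('dbea'): parent n8 fail=0; on 'a' 0 → fail=1;  out ∅∪∅=∅
  n15('bbad'): parent n14 fail=18; on 'd' 18 → fail=19;  out ∅∪∅=∅
  n20('bade'): parent n19 fail=6; on 'e' 6→0 → fail=0;  out ∅∪∅=∅
  n5('aaeee'): parent n4 fail=0; on 'e' 0 → fail=0;  out {0}∪∅={0}
  n10('dbeab'): parent n9 fail=1; on 'b' 1→0 → fail=12;  out {1}∪∅={1}
  n16('bbade'): parent n15 fail=19; on 'e' 19 → fail=20;  out ∅∪∅=∅
  n21('badea'): parent n20 fail=0; on 'a' 0 → fail=1;  out {4}∪∅={4}
  n17('bbadea'): parent n16 fail=20; on 'a' 20 → fail=21;  out {3}∪{4}={3,4}

Run:
[0] read 'd'  n0⇒n6
[1] read 'b'  n6⇒n7
[2] read 'e'  n7⇒n8
[3] read 'a'  n8⇒n9
[4] read 'b'  n9⇒n10  ** P1@[0:4]
[5] read 'd'  n10⇒n6 ·f
[6] read 'b'  n6⇒n7
[7] read 'e'  n7⇒n8
[8] read 'a'  n8⇒n9
[9] read 'b'  n9⇒n10  ** P1@[5:9]
[10] read 'a'  n10⇒n18 ·f
[11] read 'b'  n18⇒n12 ·f
[12] read 'b'  n12⇒n13
[13] read 'a'  n13⇒n14
[14] read 'd'  n14⇒n15
[15] read 'e'  n15⇒n16
[16] read 'a'  n16⇒n17  ** P3@[11:16],P4@[12:16]
[17] read 'b'  n17⇒n12 ·f
[18] read 'a'  n12⇒n18
[19] read 'd'  n18⇒n19
[20] read 'e'  n19⇒n20
[21] read 'a'  n20⇒n21  ** P4@[17:21]
[22] read 'a'  n21⇒n2 ·f
[23] read 'a'  n2⇒n2 ·f
[24] read 'e'  n2⇒n3
[25] read 'e'  n3⇒n4
[26] read 'e'  n4⇒n5  ** P0@[22:26]
[27] read 'a'  n5⇒n1 ·f
[28] read 'd'  n1⇒n6 ·f
[29] read 'c'  n6⇒n11 ·f  ** P2@[29:29]
[30] read 'a'  n11⇒n1 ·f
[31] read 'a'  n1⇒n2
[32] read 'e'  n2⇒n3
[33] read 'e'  n3⇒n4
[34] read 'e'  n4⇒n5  ** P0@[30:34]
[35] read 'a'  n5⇒n1 ·f
[36] read 'a'  n1⇒n2
[37] read 'e'  n2⇒n3
[38] read 'e'  n3⇒n4
[39] read 'e'  n4⇒n5  ** P0@[35:39]
[40] read 'b'  n5⇒n12 ·f
[41] read 'c'  n12⇒n11 ·f  ** P2@[41:41]
[42] read 'a'  n11⇒n1 ·f
[43] read 'a'  n1⇒n2
[44] read 'e'  n2⇒n3
[45] read 'e'  n3⇒n4
[46] read 'e'  n4⇒n5  ** P0@[42:46]
[47] read 'd'  n5⇒n6 ·f
[48] read 'a'  n6⇒n1 ·f
[49] read 'a'  n1⇒n2
[50] read 'e'  n2⇒n3
[51] read 'e'  n3⇒n4
[52] read 'e'  n4⇒n5  ** P0@[48:52]
[53] read 'd'  n5⇒n6 ·f
[54] read 'c'  n6⇒n11 ·f  ** P2@[54:54]
[55] read 'c'  n11⇒n11 ·f  ** P2@[55:55]
[56] read 'e'  n11⇒n0 ·f
[57] read 'd'  n0⇒n6
[58] read 'b'  n6⇒n7

Matches: [[4,1],[9,1],[16,3],[16,4],[21,4],[26,0],[29,2],[34,0],[39,0],[41,2],[46,0],[52,0],[54,2],[55,2]]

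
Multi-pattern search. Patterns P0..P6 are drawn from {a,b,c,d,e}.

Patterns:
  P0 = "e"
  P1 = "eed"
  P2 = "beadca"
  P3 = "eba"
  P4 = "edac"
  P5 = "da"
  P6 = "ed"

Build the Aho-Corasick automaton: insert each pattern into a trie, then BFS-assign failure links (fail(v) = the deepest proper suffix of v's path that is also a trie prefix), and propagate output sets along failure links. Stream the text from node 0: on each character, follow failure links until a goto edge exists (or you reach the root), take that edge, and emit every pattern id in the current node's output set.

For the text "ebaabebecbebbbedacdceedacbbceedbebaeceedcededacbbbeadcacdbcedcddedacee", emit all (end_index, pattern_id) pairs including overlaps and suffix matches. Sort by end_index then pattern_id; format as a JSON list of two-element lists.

Build automaton:
Trie (insert patterns):
  n0 'ε': b→4 d→15 e→1
  n1 'e': b→10 d→12 e→2  ←P0
  n2 'ee': d→3
  n3 'eed': ·  ←P1
  n4 'b': e→5
  n5 'be': a→6
  n6 'bea': d→7
  n7 'bead': c→8
  n8 'beadc': a→9
  n9 'beadca': ·  ←P2
  n10 'eb': a→11
  n11 'eba': ·  ←P3
  n12 'ed': a→13  ←P6
  n13 'eda': c→14
  n14 'edac': ·  ←P4
  n15 'd': a→16
  n16 'da': ·  ←P5

Failure links (BFS by depth):
  n1('e'): parent n0 fail=0; on 'e' 0 → fail=0;  out {0}∪∅={0}
  n4('b'): parent n0 fail=0; on 'b' 0 → fail=0;  out ∅∪∅=∅
  n15('d'): parent n0 fail=0; on 'd' 0 → fail=0;  out ∅∪∅=∅
  n2('ee'): parent n1 fail=0; on 'e' 0 → fail=1;  out ∅∪{0}={0}
  n5('be'): parent n4 fail=0; on 'e' 0 → fail=1;  out ∅∪{0}={0}
  n10('eb'): parent n1 fail=0; on 'b' 0 → fail=4;  out ∅∪∅=∅
  n12('ed'): parent n1 fail=0; on 'd' 0 → fail=15;  out {6}∪∅={6}
  n16('da'): parent n15 fail=0; on 'a' 0 → fail=0;  out {5}∪∅={5}
  n3('eed'): parent n2 fail=1; on 'd' 1 → fail=12;  out {1}∪{6}={1,6}
  n6('bea'): parent n5 fail=1; on 'a' 1→0 → fail=0;  out ∅∪∅=∅
  n11('eba'): parent n10 fail=4; on 'a' 4→0 → fail=0;  out {3}∪∅={3}
  n13('eda'): parent n12 fail=15; on 'a' 15 → fail=16;  out ∅∪{5}={5}
  n7('bead'): parent n6 fail=0; on 'd' 0 → fail=15;  out ∅∪∅=∅
  n14('edac'): parent n13 fail=16; on 'c' 16→0 → fail=0;  out {4}∪∅={4}
  n8('beadc'): parent n7 fail=15; on 'c' 15→0 → fail=0;  out ∅∪∅=∅
  n9('beadca'): parent n8 fail=0; on 'a' 0 → fail=0;  out {2}∪∅={2}

Text stream:
[0] read 'e'  n0⇒n1  → match P0@[0:0]
[1] read 'b'  n1⇒n10
[2] read 'a'  n10⇒n11  → match P3@[0:2]
[3] read 'a'  n11⇒n0 (fail-walked)
[4] read 'b'  n0⇒n4
[5] read 'e'  n4⇒n5  → match P0@[5:5]
[6] read 'b'  n5⇒n10 (fail-walked)
[7] read 'e'  n10⇒n5 (fail-walked)  → match P0@[7:7]
[8] read 'c'  n5⇒n0 (fail-walked)
[9] read 'b'  n0⇒n4
[10] read 'e'  n4⇒n5  → match P0@[10:10]
[11] read 'b'  n5⇒n10 (fail-walked)
[12] read 'b'  n10⇒n4 (fail-walked)
[13] read 'b'  n4⇒n4 (fail-walked)
[14] read 'e'  n4⇒n5  → match P0@[14:14]
[15] read 'd'  n5⇒n12 (fail-walked)  → match P6@[14:15]
[16] read 'a'  n12⇒n13  → match P5@[15:16]
[17] read 'c'  n13⇒n14  → match P4@[14:17]
[18] read 'd'  n14⇒n15 (fail-walked)
[19] read 'c'  n15⇒n0 (fail-walked)
[20] read 'e'  n0⇒n1  → match P0@[20:20]
[21] read 'e'  n1⇒n2  → match P0@[21:21]
[22] read 'd'  n2⇒n3  → match P1@[20:22],P6@[21:22]
[23] read 'a'  n3⇒n13 (fail-walked)  → match P5@[22:23]
[24] read 'c'  n13⇒n14  → match P4@[21:24]
[25] read 'b'  n14⇒n4 (fail-walked)
[26] read 'b'  n4⇒n4 (fail-walked)
[27] read 'c'  n4⇒n0 (fail-walked)
[28] read 'e'  n0⇒n1  → match P0@[28:28]
[29] read 'e'  n1⇒n2  → match P0@[29:29]
[30] read 'd'  n2⇒n3  → match P1@[28:30],P6@[29:30]
[31] read 'b'  n3⇒n4 (fail-walked)
[32] read 'e'  n4⇒n5  → match P0@[32:32]
[33] read 'b'  n5⇒n10 (fail-walked)
[34] read 'a'  n10⇒n11  → match P3@[32:34]
[35] read 'e'  n11⇒n1 (fail-walked)  → match P0@[35:35]
[36] read 'c'  n1⇒n0 (fail-walked)
[37] read 'e'  n0⇒n1  → match P0@[37:37]
[38] read 'e'  n1⇒n2  → match P0@[38:38]
[39] read 'd'  n2⇒n3  → match P1@[37:39],P6@[38:39]
[40] read 'c'  n3⇒n0 (fail-walked)
[41] read 'e'  n0⇒n1  → match P0@[41:41]
[42] read 'd'  n1⇒n12  → match P6@[41:42]
[43] read 'e'  n12⇒n1 (fail-walked)  → match P0@[43:43]
[44] read 'd'  n1⇒n12  → match P6@[43:44]
[45] read 'a'  n12⇒n13  → match P5@[44:45]
[46] read 'c'  n13⇒n14  → match P4@[43:46]
[47] read 'b'  n14⇒n4 (fail-walked)
[48] read 'b'  n4⇒n4 (fail-walked)
[49] read 'b'  n4⇒n4 (fail-walked)
[50] read 'e'  n4⇒n5  → match P0@[50:50]
[51] read 'a'  n5⇒n6
[52] read 'd'  n6⇒n7
[53] read 'c'  n7⇒n8
[54] read 'a'  n8⇒n9  → match P2@[49:54]
[55] read 'c'  n9⇒n0 (fail-walked)
[56] read 'd'  n0⇒n15
[57] read 'b'  n15⇒n4 (fail-walked)
[58] read 'c'  n4⇒n0 (fail-walked)
[59] read 'e'  n0⇒n1  → match P0@[59:59]
[60] read 'd'  n1⇒n12  → match P6@[59:60]
[61] read 'c'  n12⇒n0 (fail-walked)
[62] read 'd'  n0⇒n15
[63] read 'd'  n15⇒n15 (fail-walked)
[64] read 'e'  n15⇒n1 (fail-walked)  → match P0@[64:64]
[65] read 'd'  n1⇒n12  → match P6@[64:65]
[66] read 'a'  n12⇒n13  → match P5@[65:66]
[67] read 'c'  n13⇒n14  → match P4@[64:67]
[68] read 'e'  n14⇒n1 (fail-walked)  → match P0@[68:68]
[69] read 'e'  n1⇒n2  → match P0@[69:69]

Matches: [[0,0],[2,3],[5,0],[7,0],[10,0],[14,0],[15,6],[16,5],[17,4],[20,0],[21,0],[22,1],[22,6],[23,5],[24,4],[28,0],[29,0],[30,1],[30,6],[32,0],[34,3],[35,0],[37,0],[38,0],[39,1],[39,6],[41,0],[42,6],[43,0],[44,6],[45,5],[46,4],[50,0],[54,2],[59,0],[60,6],[64,0],[65,6],[66,5],[67,4],[68,0],[69,0]]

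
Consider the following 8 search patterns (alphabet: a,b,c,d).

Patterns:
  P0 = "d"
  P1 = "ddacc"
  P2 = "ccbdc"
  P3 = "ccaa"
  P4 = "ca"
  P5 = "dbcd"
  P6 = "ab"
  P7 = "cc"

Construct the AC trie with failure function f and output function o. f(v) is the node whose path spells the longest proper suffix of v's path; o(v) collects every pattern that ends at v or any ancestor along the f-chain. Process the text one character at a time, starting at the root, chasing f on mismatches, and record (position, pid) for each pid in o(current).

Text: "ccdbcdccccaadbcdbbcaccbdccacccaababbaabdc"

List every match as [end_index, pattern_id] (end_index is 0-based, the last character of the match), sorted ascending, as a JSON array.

Build automaton:
Trie nodes:
  0='ε' goto a→17 c→6 d→1
  1='d' goto b→14 d→2  [P0 ends]
  2='dd' goto a→3
  3='dda' goto c→4
  4='ddac' goto c→5
  5='ddacc' goto ·  [P1 ends]
  6='c' goto a→13 c→7
  7='cc' goto a→11 b→8  [P7 ends]
  8='ccb' goto d→9
  9='ccbd' goto c→10
  10='ccbdc' goto ·  [P2 ends]
  11='cca' goto a→12
  12='ccaa' goto ·  [P3 ends]
  13='ca' goto ·  [P4 ends]
  14='db' goto c→15
  15='dbc' goto d→16
  16='dbcd' goto ·  [P5 ends]
  17='a' goto b→18
  18='ab' goto ·  [P6 ends]

BFS fail/out derivation:
  n1('d'): parent n0 fail=0; on 'd' 0 → fail=0;  out {0}∪∅={0}
  n6('c'): parent n0 fail=0; on 'c' 0 → fail=0;  out ∅∪∅=∅
  n17('a'): parent n0 fail=0; on 'a' 0 → fail=0;  out ∅∪∅=∅
  n2('dd'): parent n1 fail=0; on 'd' 0 → fail=1;  out ∅∪{0}={0}
  n7('cc'): parent n6 fail=0; on 'c' 0 → fail=6;  out {7}∪∅={7}
  n13('ca'): parent n6 fail=0; on 'a' 0 → fail=17;  out {4}∪∅={4}
  n14('db'): parent n1 fail=0; on 'b' 0 → fail=0;  out ∅∪∅=∅
  n18('ab'): parent n17 fail=0; on 'b' 0 → fail=0;  out {6}∪∅={6}
  n3('dda'): parent n2 fail=1; on 'a' 1→0 → fail=17;  out ∅∪∅=∅
  n8('ccb'): parent n7 fail=6; on 'b' 6→0 → fail=0;  out ∅∪∅=∅
  n11('cca'): parent n7 fail=6; on 'a' 6 → fail=13;  out ∅∪{4}={4}
  n15('dbc'): parent n14 fail=0; on 'c' 0 → fail=6;  out ∅∪∅=∅
  n4('ddac'): parent n3 fail=17; on 'c' 17→0 → fail=6;  out ∅∪∅=∅
  n9('ccbd'): parent n8 fail=0; on 'd' 0 → fail=1;  out ∅∪{0}={0}
  n12('ccaa'): parent n11 fail=13; on 'a' 13→17→0 → fail=17;  out {3}∪∅={3}
  n16('dbcd'): parent n15 fail=6; on 'd' 6→0 → fail=1;  out {5}∪{0}={0,5}
  n5('ddacc'): parent n4 fail=6; on 'c' 6 → fail=7;  out {1}∪{7}={1,7}
  n10('ccbdc'): parent n9 fail=1; on 'c' 1→0 → fail=6;  out {2}∪∅={2}

Run:
pos 0 'c': at 6
pos 1 'c': at 7  ** P7@[0:1]
pos 2 'd': at 1 (via fail)  ** P0@[2:2]
pos 3 'b': at 14
pos 4 'c': at 15
pos 5 'd': at 16  ** P0@[5:5],P5@[2:5]
pos 6 'c': at 6 (via fail)
pos 7 'c': at 7  ** P7@[6:7]
pos 8 'c': at 7 (via fail)  ** P7@[7:8]
pos 9 'c': at 7 (via fail)  ** P7@[8:9]
pos 10 'a': at 11  ** P4@[9:10]
pos 11 'a': at 12  ** P3@[8:11]
pos 12 'd': at 1 (via fail)  ** P0@[12:12]
pos 13 'b': at 14
pos 14 'c': at 15
pos 15 'd': at 16  ** P0@[15:15],P5@[12:15]
pos 16 'b': at 14 (via fail)
pos 17 'b': at 0 (via fail)
pos 18 'c': at 6
pos 19 'a': at 13  ** P4@[18:19]
pos 20 'c': at 6 (via fail)
pos 21 'c': at 7  ** P7@[20:21]
pos 22 'b': at 8
pos 23 'd': at 9  ** P0@[23:23]
pos 24 'c': at 10  ** P2@[20:24]
pos 25 'c': at 7 (via fail)  ** P7@[24:25]
pos 26 'a': at 11  ** P4@[25:26]
pos 27 'c': at 6 (via fail)
pos 28 'c': at 7  ** P7@[27:28]
pos 29 'c': at 7 (via fail)  ** P7@[28:29]
pos 30 'a': at 11  ** P4@[29:30]
pos 31 'a': at 12  ** P3@[28:31]
pos 32 'b': at 18 (via fail)  ** P6@[31:32]
pos 33 'a': at 17 (via fail)
pos 34 'b': at 18  ** P6@[33:34]
pos 35 'b': at 0 (via fail)
pos 36 'a': at 17
pos 37 'a': at 17 (via fail)
pos 38 'b': at 18  ** P6@[37:38]
pos 39 'd': at 1 (via fail)  ** P0@[39:39]
pos 40 'c': at 6 (via fail)

Matches: [[1,7],[2,0],[5,0],[5,5],[7,7],[8,7],[9,7],[10,4],[11,3],[12,0],[15,0],[15,5],[19,4],[21,7],[23,0],[24,2],[25,7],[26,4],[28,7],[29,7],[30,4],[31,3],[32,6],[34,6],[38,6],[39,0]]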